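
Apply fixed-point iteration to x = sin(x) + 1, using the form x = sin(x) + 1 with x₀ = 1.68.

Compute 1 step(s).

Equation: x = sin(x) + 1
Fixed-point form: x = sin(x) + 1
x₀ = 1.68

x_1 = g(1.680000) = 1.994043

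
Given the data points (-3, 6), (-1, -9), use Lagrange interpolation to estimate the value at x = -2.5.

Lagrange interpolation formula:
P(x) = Σ yᵢ × Lᵢ(x)
where Lᵢ(x) = Π_{j≠i} (x - xⱼ)/(xᵢ - xⱼ)

L_0(-2.5) = (-2.5 - (-1))/(-3 - (-1)) = 0.750000
L_1(-2.5) = (-2.5 - (-3))/(-1 - (-3)) = 0.250000

P(-2.5) = 6×L_0(-2.5) + (-9)×L_1(-2.5)
P(-2.5) = 2.250000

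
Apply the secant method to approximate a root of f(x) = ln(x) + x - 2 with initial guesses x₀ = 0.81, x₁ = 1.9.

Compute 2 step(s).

f(x) = ln(x) + x - 2
x₀ = 0.81, x₁ = 1.9

Secant formula: x_{n+1} = x_n - f(x_n)(x_n - x_{n-1})/(f(x_n) - f(x_{n-1}))

Iteration 1:
  f(0.810000) = -1.400721
  f(1.900000) = 0.541854
  x_2 = 1.900000 - 0.541854×(1.900000 - 0.810000)/(0.541854 - (-1.400721))
       = 1.595960
Iteration 2:
  f(1.900000) = 0.541854
  f(1.595960) = 0.063435
  x_3 = 1.595960 - 0.063435×(1.595960 - 1.900000)/(0.063435 - 0.541854)
       = 1.555646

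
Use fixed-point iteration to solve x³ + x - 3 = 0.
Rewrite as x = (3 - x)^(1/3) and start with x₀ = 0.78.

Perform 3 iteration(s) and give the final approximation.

Equation: x³ + x - 3 = 0
Fixed-point form: x = (3 - x)^(1/3)
x₀ = 0.78

x_1 = g(0.780000) = 1.304521
x_2 = g(1.304521) = 1.192424
x_3 = g(1.192424) = 1.218145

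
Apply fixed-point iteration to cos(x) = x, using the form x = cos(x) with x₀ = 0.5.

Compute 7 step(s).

Equation: cos(x) = x
Fixed-point form: x = cos(x)
x₀ = 0.5

x_1 = g(0.500000) = 0.877583
x_2 = g(0.877583) = 0.639012
x_3 = g(0.639012) = 0.802685
x_4 = g(0.802685) = 0.694778
x_5 = g(0.694778) = 0.768196
x_6 = g(0.768196) = 0.719165
x_7 = g(0.719165) = 0.752356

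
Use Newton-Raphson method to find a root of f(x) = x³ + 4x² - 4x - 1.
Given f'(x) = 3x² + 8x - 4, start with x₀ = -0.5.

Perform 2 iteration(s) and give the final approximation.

f(x) = x³ + 4x² - 4x - 1
f'(x) = 3x² + 8x - 4
x₀ = -0.5

Newton-Raphson formula: x_{n+1} = x_n - f(x_n)/f'(x_n)

Iteration 1:
  f(-0.500000) = 1.875000
  f'(-0.500000) = -7.250000
  x_1 = -0.500000 - 1.875000/(-7.250000) = -0.241379
Iteration 2:
  f(-0.241379) = 0.184509
  f'(-0.241379) = -5.756243
  x_2 = -0.241379 - 0.184509/(-5.756243) = -0.209326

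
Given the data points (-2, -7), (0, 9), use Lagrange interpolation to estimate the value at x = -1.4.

Lagrange interpolation formula:
P(x) = Σ yᵢ × Lᵢ(x)
where Lᵢ(x) = Π_{j≠i} (x - xⱼ)/(xᵢ - xⱼ)

L_0(-1.4) = (-1.4 - 0)/(-2 - 0) = 0.700000
L_1(-1.4) = (-1.4 - (-2))/(0 - (-2)) = 0.300000

P(-1.4) = (-7)×L_0(-1.4) + 9×L_1(-1.4)
P(-1.4) = -2.200000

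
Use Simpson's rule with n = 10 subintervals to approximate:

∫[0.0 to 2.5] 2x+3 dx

f(x) = 2x+3
a = 0.0, b = 2.5, n = 10
h = (b - a)/n = 0.250000

Simpson's rule: (h/3)[f(x₀) + 4f(x₁) + 2f(x₂) + ... + f(xₙ)]

x_0 = 0.0000, f(x_0) = 3.000000, coefficient = 1
x_1 = 0.2500, f(x_1) = 3.500000, coefficient = 4
x_2 = 0.5000, f(x_2) = 4.000000, coefficient = 2
x_3 = 0.7500, f(x_3) = 4.500000, coefficient = 4
x_4 = 1.0000, f(x_4) = 5.000000, coefficient = 2
x_5 = 1.2500, f(x_5) = 5.500000, coefficient = 4
x_6 = 1.5000, f(x_6) = 6.000000, coefficient = 2
x_7 = 1.7500, f(x_7) = 6.500000, coefficient = 4
x_8 = 2.0000, f(x_8) = 7.000000, coefficient = 2
x_9 = 2.2500, f(x_9) = 7.500000, coefficient = 4
x_10 = 2.5000, f(x_10) = 8.000000, coefficient = 1

I ≈ (0.250000/3) × 165.000000 = 13.750000
Exact value: 13.750000
Error: 0.000000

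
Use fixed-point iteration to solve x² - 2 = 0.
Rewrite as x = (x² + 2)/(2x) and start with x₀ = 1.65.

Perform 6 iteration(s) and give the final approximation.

Equation: x² - 2 = 0
Fixed-point form: x = (x² + 2)/(2x)
x₀ = 1.65

x_1 = g(1.650000) = 1.431061
x_2 = g(1.431061) = 1.414313
x_3 = g(1.414313) = 1.414214
x_4 = g(1.414214) = 1.414214
x_5 = g(1.414214) = 1.414214
x_6 = g(1.414214) = 1.414214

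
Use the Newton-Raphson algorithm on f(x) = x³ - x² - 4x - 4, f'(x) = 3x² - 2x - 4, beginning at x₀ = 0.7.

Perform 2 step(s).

f(x) = x³ - x² - 4x - 4
f'(x) = 3x² - 2x - 4
x₀ = 0.7

Newton-Raphson formula: x_{n+1} = x_n - f(x_n)/f'(x_n)

Iteration 1:
  f(0.700000) = -6.947000
  f'(0.700000) = -3.930000
  x_1 = 0.700000 - (-6.947000)/(-3.930000) = -1.067684
Iteration 2:
  f(-1.067684) = -2.086319
  f'(-1.067684) = 1.555219
  x_2 = -1.067684 - (-2.086319)/1.555219 = 0.273811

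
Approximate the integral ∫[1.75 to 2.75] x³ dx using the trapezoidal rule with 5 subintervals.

f(x) = x³
a = 1.75, b = 2.75, n = 5
h = (b - a)/n = 0.200000

Trapezoidal rule: (h/2)[f(x₀) + 2f(x₁) + 2f(x₂) + ... + f(xₙ)]

x_0 = 1.7500, f(x_0) = 5.359375, coefficient = 1
x_1 = 1.9500, f(x_1) = 7.414875, coefficient = 2
x_2 = 2.1500, f(x_2) = 9.938375, coefficient = 2
x_3 = 2.3500, f(x_3) = 12.977875, coefficient = 2
x_4 = 2.5500, f(x_4) = 16.581375, coefficient = 2
x_5 = 2.7500, f(x_5) = 20.796875, coefficient = 1

I ≈ (0.200000/2) × 119.981250 = 11.998125
Exact value: 11.953125
Error: 0.045000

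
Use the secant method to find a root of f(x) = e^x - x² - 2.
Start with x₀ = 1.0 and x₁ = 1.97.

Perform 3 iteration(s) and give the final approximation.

f(x) = e^x - x² - 2
x₀ = 1.0, x₁ = 1.97

Secant formula: x_{n+1} = x_n - f(x_n)(x_n - x_{n-1})/(f(x_n) - f(x_{n-1}))

Iteration 1:
  f(1.000000) = -0.281718
  f(1.970000) = 1.289776
  x_2 = 1.970000 - 1.289776×(1.970000 - 1.000000)/(1.289776 - (-0.281718))
       = 1.173890
Iteration 2:
  f(1.970000) = 1.289776
  f(1.173890) = -0.143467
  x_3 = 1.173890 - (-0.143467)×(1.173890 - 1.970000)/(-0.143467 - 1.289776)
       = 1.253580
Iteration 3:
  f(1.173890) = -0.143467
  f(1.253580) = -0.068602
  x_4 = 1.253580 - (-0.068602)×(1.253580 - 1.173890)/(-0.068602 - (-0.143467))
       = 1.326603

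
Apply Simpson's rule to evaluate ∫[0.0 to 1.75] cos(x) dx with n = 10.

f(x) = cos(x)
a = 0.0, b = 1.75, n = 10
h = (b - a)/n = 0.175000

Simpson's rule: (h/3)[f(x₀) + 4f(x₁) + 2f(x₂) + ... + f(xₙ)]

x_0 = 0.0000, f(x_0) = 1.000000, coefficient = 1
x_1 = 0.1750, f(x_1) = 0.984727, coefficient = 4
x_2 = 0.3500, f(x_2) = 0.939373, coefficient = 2
x_3 = 0.5250, f(x_3) = 0.865324, coefficient = 4
x_4 = 0.7000, f(x_4) = 0.764842, coefficient = 2
x_5 = 0.8750, f(x_5) = 0.640997, coefficient = 4
x_6 = 1.0500, f(x_6) = 0.497571, coefficient = 2
x_7 = 1.2250, f(x_7) = 0.338946, coefficient = 4
x_8 = 1.4000, f(x_8) = 0.169967, coefficient = 2
x_9 = 1.5750, f(x_9) = -0.004204, coefficient = 4
x_10 = 1.7500, f(x_10) = -0.178246, coefficient = 1

I ≈ (0.175000/3) × 16.868419 = 0.983991
Exact value: 0.983986
Error: 0.000005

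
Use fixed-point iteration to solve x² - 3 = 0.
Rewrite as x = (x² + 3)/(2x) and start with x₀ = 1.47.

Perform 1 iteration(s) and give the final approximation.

Equation: x² - 3 = 0
Fixed-point form: x = (x² + 3)/(2x)
x₀ = 1.47

x_1 = g(1.470000) = 1.755408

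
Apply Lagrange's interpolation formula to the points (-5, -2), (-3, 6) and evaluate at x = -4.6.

Lagrange interpolation formula:
P(x) = Σ yᵢ × Lᵢ(x)
where Lᵢ(x) = Π_{j≠i} (x - xⱼ)/(xᵢ - xⱼ)

L_0(-4.6) = (-4.6 - (-3))/(-5 - (-3)) = 0.800000
L_1(-4.6) = (-4.6 - (-5))/(-3 - (-5)) = 0.200000

P(-4.6) = (-2)×L_0(-4.6) + 6×L_1(-4.6)
P(-4.6) = -0.400000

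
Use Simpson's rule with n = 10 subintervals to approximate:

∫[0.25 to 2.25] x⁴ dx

f(x) = x⁴
a = 0.25, b = 2.25, n = 10
h = (b - a)/n = 0.200000

Simpson's rule: (h/3)[f(x₀) + 4f(x₁) + 2f(x₂) + ... + f(xₙ)]

x_0 = 0.2500, f(x_0) = 0.003906, coefficient = 1
x_1 = 0.4500, f(x_1) = 0.041006, coefficient = 4
x_2 = 0.6500, f(x_2) = 0.178506, coefficient = 2
x_3 = 0.8500, f(x_3) = 0.522006, coefficient = 4
x_4 = 1.0500, f(x_4) = 1.215506, coefficient = 2
x_5 = 1.2500, f(x_5) = 2.441406, coefficient = 4
x_6 = 1.4500, f(x_6) = 4.420506, coefficient = 2
x_7 = 1.6500, f(x_7) = 7.412006, coefficient = 4
x_8 = 1.8500, f(x_8) = 11.713506, coefficient = 2
x_9 = 2.0500, f(x_9) = 17.661006, coefficient = 4
x_10 = 2.2500, f(x_10) = 25.628906, coefficient = 1

I ≈ (0.200000/3) × 172.998587 = 11.533239
Exact value: 11.532812
Error: 0.000427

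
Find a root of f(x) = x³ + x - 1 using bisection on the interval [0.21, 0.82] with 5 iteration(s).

f(x) = x³ + x - 1
Initial interval: [0.21, 0.82]

Iteration 1:
  c_1 = (0.210000 + 0.820000)/2 = 0.515000
  f(c_1) = f(0.515000) = -0.348409
  f(a) × f(c) ≥ 0, new interval: [0.515000, 0.820000]
Iteration 2:
  c_2 = (0.515000 + 0.820000)/2 = 0.667500
  f(c_2) = f(0.667500) = -0.035091
  f(a) × f(c) ≥ 0, new interval: [0.667500, 0.820000]
Iteration 3:
  c_3 = (0.667500 + 0.820000)/2 = 0.743750
  f(c_3) = f(0.743750) = 0.155166
  f(a) × f(c) < 0, new interval: [0.667500, 0.743750]
Iteration 4:
  c_4 = (0.667500 + 0.743750)/2 = 0.705625
  f(c_4) = f(0.705625) = 0.056960
  f(a) × f(c) < 0, new interval: [0.667500, 0.705625]
Iteration 5:
  c_5 = (0.667500 + 0.705625)/2 = 0.686562
  f(c_5) = f(0.686562) = 0.010186
  f(a) × f(c) < 0, new interval: [0.667500, 0.686562]

After 5 iteration(s), the approximation is c_5 = 0.686562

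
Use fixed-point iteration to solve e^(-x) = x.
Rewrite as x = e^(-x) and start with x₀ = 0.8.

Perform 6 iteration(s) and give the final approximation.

Equation: e^(-x) = x
Fixed-point form: x = e^(-x)
x₀ = 0.8

x_1 = g(0.800000) = 0.449329
x_2 = g(0.449329) = 0.638056
x_3 = g(0.638056) = 0.528318
x_4 = g(0.528318) = 0.589596
x_5 = g(0.589596) = 0.554551
x_6 = g(0.554551) = 0.574330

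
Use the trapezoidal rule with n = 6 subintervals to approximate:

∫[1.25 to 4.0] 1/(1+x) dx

f(x) = 1/(1+x)
a = 1.25, b = 4.0, n = 6
h = (b - a)/n = 0.458333

Trapezoidal rule: (h/2)[f(x₀) + 2f(x₁) + 2f(x₂) + ... + f(xₙ)]

x_0 = 1.2500, f(x_0) = 0.444444, coefficient = 1
x_1 = 1.7083, f(x_1) = 0.369231, coefficient = 2
x_2 = 2.1667, f(x_2) = 0.315789, coefficient = 2
x_3 = 2.6250, f(x_3) = 0.275862, coefficient = 2
x_4 = 3.0833, f(x_4) = 0.244898, coefficient = 2
x_5 = 3.5417, f(x_5) = 0.220183, coefficient = 2
x_6 = 4.0000, f(x_6) = 0.200000, coefficient = 1

I ≈ (0.458333/2) × 3.496372 = 0.801252
Exact value: 0.798508
Error: 0.002744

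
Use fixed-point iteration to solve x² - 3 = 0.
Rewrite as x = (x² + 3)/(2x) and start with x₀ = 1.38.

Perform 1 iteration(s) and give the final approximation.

Equation: x² - 3 = 0
Fixed-point form: x = (x² + 3)/(2x)
x₀ = 1.38

x_1 = g(1.380000) = 1.776957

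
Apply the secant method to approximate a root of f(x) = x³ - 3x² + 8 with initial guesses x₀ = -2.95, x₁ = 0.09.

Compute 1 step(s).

f(x) = x³ - 3x² + 8
x₀ = -2.95, x₁ = 0.09

Secant formula: x_{n+1} = x_n - f(x_n)(x_n - x_{n-1})/(f(x_n) - f(x_{n-1}))

Iteration 1:
  f(-2.950000) = -43.779875
  f(0.090000) = 7.976429
  x_2 = 0.090000 - 7.976429×(0.090000 - (-2.950000))/(7.976429 - (-43.779875))
       = -0.378510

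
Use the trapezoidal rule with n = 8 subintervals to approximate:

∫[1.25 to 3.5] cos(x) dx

f(x) = cos(x)
a = 1.25, b = 3.5, n = 8
h = (b - a)/n = 0.281250

Trapezoidal rule: (h/2)[f(x₀) + 2f(x₁) + 2f(x₂) + ... + f(xₙ)]

x_0 = 1.2500, f(x_0) = 0.315322, coefficient = 1
x_1 = 1.5312, f(x_1) = 0.039536, coefficient = 2
x_2 = 1.8125, f(x_2) = -0.239357, coefficient = 2
x_3 = 2.0938, f(x_3) = -0.499441, coefficient = 2
x_4 = 2.3750, f(x_4) = -0.720278, coefficient = 2
x_5 = 2.6562, f(x_5) = -0.884515, coefficient = 2
x_6 = 2.9375, f(x_6) = -0.979245, coefficient = 2
x_7 = 3.2188, f(x_7) = -0.997025, coefficient = 2
x_8 = 3.5000, f(x_8) = -0.936457, coefficient = 1

I ≈ (0.281250/2) × -9.181786 = -1.291189
Exact value: -1.299768
Error: 0.008579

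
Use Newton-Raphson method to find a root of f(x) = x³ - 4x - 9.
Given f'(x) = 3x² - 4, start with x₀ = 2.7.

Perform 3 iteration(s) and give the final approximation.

f(x) = x³ - 4x - 9
f'(x) = 3x² - 4
x₀ = 2.7

Newton-Raphson formula: x_{n+1} = x_n - f(x_n)/f'(x_n)

Iteration 1:
  f(2.700000) = -0.117000
  f'(2.700000) = 17.870000
  x_1 = 2.700000 - (-0.117000)/17.870000 = 2.706547
Iteration 2:
  f(2.706547) = 0.000348
  f'(2.706547) = 17.976195
  x_2 = 2.706547 - 0.000348/17.976195 = 2.706528
Iteration 3:
  f(2.706528) = 0.000000
  f'(2.706528) = 17.975881
  x_3 = 2.706528 - 0.000000/17.975881 = 2.706528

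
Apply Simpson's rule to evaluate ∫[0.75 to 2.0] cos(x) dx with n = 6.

f(x) = cos(x)
a = 0.75, b = 2.0, n = 6
h = (b - a)/n = 0.208333

Simpson's rule: (h/3)[f(x₀) + 4f(x₁) + 2f(x₂) + ... + f(xₙ)]

x_0 = 0.7500, f(x_0) = 0.731689, coefficient = 1
x_1 = 0.9583, f(x_1) = 0.574885, coefficient = 4
x_2 = 1.1667, f(x_2) = 0.393219, coefficient = 2
x_3 = 1.3750, f(x_3) = 0.194548, coefficient = 4
x_4 = 1.5833, f(x_4) = -0.012537, coefficient = 2
x_5 = 1.7917, f(x_5) = -0.219079, coefficient = 4
x_6 = 2.0000, f(x_6) = -0.416147, coefficient = 1

I ≈ (0.208333/3) × 3.278319 = 0.227661
Exact value: 0.227659
Error: 0.000002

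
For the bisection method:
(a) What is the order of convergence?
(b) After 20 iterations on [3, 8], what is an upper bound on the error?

(a) Bisection has linear (order 1) convergence; the error is halved each step.

(b) Error bound = (b-a)/2^n = (8 - 3)/2^{20}
    = 5/2^{20}

(a) 1 (linear); (b) error ≤ 4.77e-06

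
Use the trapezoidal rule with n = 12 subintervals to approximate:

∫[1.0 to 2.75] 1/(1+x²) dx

f(x) = 1/(1+x²)
a = 1.0, b = 2.75, n = 12
h = (b - a)/n = 0.145833

Trapezoidal rule: (h/2)[f(x₀) + 2f(x₁) + 2f(x₂) + ... + f(xₙ)]

x_0 = 1.0000, f(x_0) = 0.500000, coefficient = 1
x_1 = 1.1458, f(x_1) = 0.432351, coefficient = 2
x_2 = 1.2917, f(x_2) = 0.374756, coefficient = 2
x_3 = 1.4375, f(x_3) = 0.326115, coefficient = 2
x_4 = 1.5833, f(x_4) = 0.285149, coefficient = 2
x_5 = 1.7292, f(x_5) = 0.250625, coefficient = 2
x_6 = 1.8750, f(x_6) = 0.221453, coefficient = 2
x_7 = 2.0208, f(x_7) = 0.196705, coefficient = 2
x_8 = 2.1667, f(x_8) = 0.175610, coefficient = 2
x_9 = 2.3125, f(x_9) = 0.157538, coefficient = 2
x_10 = 2.4583, f(x_10) = 0.141977, coefficient = 2
x_11 = 2.6042, f(x_11) = 0.128507, coefficient = 2
x_12 = 2.7500, f(x_12) = 0.116788, coefficient = 1

I ≈ (0.145833/2) × 5.998360 = 0.437380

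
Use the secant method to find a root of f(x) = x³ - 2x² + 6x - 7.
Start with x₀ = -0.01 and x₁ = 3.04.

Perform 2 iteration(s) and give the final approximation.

f(x) = x³ - 2x² + 6x - 7
x₀ = -0.01, x₁ = 3.04

Secant formula: x_{n+1} = x_n - f(x_n)(x_n - x_{n-1})/(f(x_n) - f(x_{n-1}))

Iteration 1:
  f(-0.010000) = -7.060201
  f(3.040000) = 20.851264
  x_2 = 3.040000 - 20.851264×(3.040000 - (-0.010000))/(20.851264 - (-7.060201))
       = 0.761497
Iteration 2:
  f(3.040000) = 20.851264
  f(0.761497) = -3.149198
  x_3 = 0.761497 - (-3.149198)×(0.761497 - 3.040000)/(-3.149198 - 20.851264)
       = 1.060469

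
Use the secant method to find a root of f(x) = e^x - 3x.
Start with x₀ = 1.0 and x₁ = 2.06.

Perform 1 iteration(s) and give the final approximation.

f(x) = e^x - 3x
x₀ = 1.0, x₁ = 2.06

Secant formula: x_{n+1} = x_n - f(x_n)(x_n - x_{n-1})/(f(x_n) - f(x_{n-1}))

Iteration 1:
  f(1.000000) = -0.281718
  f(2.060000) = 1.665970
  x_2 = 2.060000 - 1.665970×(2.060000 - 1.000000)/(1.665970 - (-0.281718))
       = 1.153321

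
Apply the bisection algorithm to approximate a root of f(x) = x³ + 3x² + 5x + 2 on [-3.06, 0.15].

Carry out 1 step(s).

f(x) = x³ + 3x² + 5x + 2
Initial interval: [-3.06, 0.15]

Iteration 1:
  c_1 = (-3.060000 + 0.150000)/2 = -1.455000
  f(c_1) = f(-1.455000) = -2.004196
  f(a) × f(c) ≥ 0, new interval: [-1.455000, 0.150000]

After 1 iteration(s), the approximation is c_1 = -1.455000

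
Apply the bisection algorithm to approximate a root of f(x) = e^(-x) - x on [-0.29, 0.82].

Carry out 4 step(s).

f(x) = e^(-x) - x
Initial interval: [-0.29, 0.82]

Iteration 1:
  c_1 = (-0.290000 + 0.820000)/2 = 0.265000
  f(c_1) = f(0.265000) = 0.502206
  f(a) × f(c) ≥ 0, new interval: [0.265000, 0.820000]
Iteration 2:
  c_2 = (0.265000 + 0.820000)/2 = 0.542500
  f(c_2) = f(0.542500) = 0.038793
  f(a) × f(c) ≥ 0, new interval: [0.542500, 0.820000]
Iteration 3:
  c_3 = (0.542500 + 0.820000)/2 = 0.681250
  f(c_3) = f(0.681250) = -0.175266
  f(a) × f(c) < 0, new interval: [0.542500, 0.681250]
Iteration 4:
  c_4 = (0.542500 + 0.681250)/2 = 0.611875
  f(c_4) = f(0.611875) = -0.069542
  f(a) × f(c) < 0, new interval: [0.542500, 0.611875]

After 4 iteration(s), the approximation is c_4 = 0.611875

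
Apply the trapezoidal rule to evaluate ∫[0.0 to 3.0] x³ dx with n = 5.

f(x) = x³
a = 0.0, b = 3.0, n = 5
h = (b - a)/n = 0.600000

Trapezoidal rule: (h/2)[f(x₀) + 2f(x₁) + 2f(x₂) + ... + f(xₙ)]

x_0 = 0.0000, f(x_0) = 0.000000, coefficient = 1
x_1 = 0.6000, f(x_1) = 0.216000, coefficient = 2
x_2 = 1.2000, f(x_2) = 1.728000, coefficient = 2
x_3 = 1.8000, f(x_3) = 5.832000, coefficient = 2
x_4 = 2.4000, f(x_4) = 13.824000, coefficient = 2
x_5 = 3.0000, f(x_5) = 27.000000, coefficient = 1

I ≈ (0.600000/2) × 70.200000 = 21.060000
Exact value: 20.250000
Error: 0.810000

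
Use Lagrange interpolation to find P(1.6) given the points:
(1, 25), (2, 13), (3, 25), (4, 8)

Lagrange interpolation formula:
P(x) = Σ yᵢ × Lᵢ(x)
where Lᵢ(x) = Π_{j≠i} (x - xⱼ)/(xᵢ - xⱼ)

L_0(1.6) = (1.6 - 2)/(1 - 2) × (1.6 - 3)/(1 - 3) × (1.6 - 4)/(1 - 4) = 0.224000
L_1(1.6) = (1.6 - 1)/(2 - 1) × (1.6 - 3)/(2 - 3) × (1.6 - 4)/(2 - 4) = 1.008000
L_2(1.6) = (1.6 - 1)/(3 - 1) × (1.6 - 2)/(3 - 2) × (1.6 - 4)/(3 - 4) = -0.288000
L_3(1.6) = (1.6 - 1)/(4 - 1) × (1.6 - 2)/(4 - 2) × (1.6 - 3)/(4 - 3) = 0.056000

P(1.6) = 25×L_0(1.6) + 13×L_1(1.6) + 25×L_2(1.6) + 8×L_3(1.6)
P(1.6) = 11.952000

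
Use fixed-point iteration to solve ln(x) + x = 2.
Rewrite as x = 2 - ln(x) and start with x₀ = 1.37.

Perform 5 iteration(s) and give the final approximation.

Equation: ln(x) + x = 2
Fixed-point form: x = 2 - ln(x)
x₀ = 1.37

x_1 = g(1.370000) = 1.685189
x_2 = g(1.685189) = 1.478122
x_3 = g(1.478122) = 1.609228
x_4 = g(1.609228) = 1.524246
x_5 = g(1.524246) = 1.578500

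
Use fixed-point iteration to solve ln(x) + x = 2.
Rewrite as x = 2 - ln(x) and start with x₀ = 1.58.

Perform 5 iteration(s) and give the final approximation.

Equation: ln(x) + x = 2
Fixed-point form: x = 2 - ln(x)
x₀ = 1.58

x_1 = g(1.580000) = 1.542575
x_2 = g(1.542575) = 1.566547
x_3 = g(1.566547) = 1.551126
x_4 = g(1.551126) = 1.561019
x_5 = g(1.561019) = 1.554661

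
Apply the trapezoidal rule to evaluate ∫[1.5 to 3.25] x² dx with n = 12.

f(x) = x²
a = 1.5, b = 3.25, n = 12
h = (b - a)/n = 0.145833

Trapezoidal rule: (h/2)[f(x₀) + 2f(x₁) + 2f(x₂) + ... + f(xₙ)]

x_0 = 1.5000, f(x_0) = 2.250000, coefficient = 1
x_1 = 1.6458, f(x_1) = 2.708767, coefficient = 2
x_2 = 1.7917, f(x_2) = 3.210069, coefficient = 2
x_3 = 1.9375, f(x_3) = 3.753906, coefficient = 2
x_4 = 2.0833, f(x_4) = 4.340278, coefficient = 2
x_5 = 2.2292, f(x_5) = 4.969184, coefficient = 2
x_6 = 2.3750, f(x_6) = 5.640625, coefficient = 2
x_7 = 2.5208, f(x_7) = 6.354601, coefficient = 2
x_8 = 2.6667, f(x_8) = 7.111111, coefficient = 2
x_9 = 2.8125, f(x_9) = 7.910156, coefficient = 2
x_10 = 2.9583, f(x_10) = 8.751736, coefficient = 2
x_11 = 3.1042, f(x_11) = 9.635851, coefficient = 2
x_12 = 3.2500, f(x_12) = 10.562500, coefficient = 1

I ≈ (0.145833/2) × 141.585069 = 10.323911
Exact value: 10.317708
Error: 0.006203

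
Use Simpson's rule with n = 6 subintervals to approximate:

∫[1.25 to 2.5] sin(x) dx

f(x) = sin(x)
a = 1.25, b = 2.5, n = 6
h = (b - a)/n = 0.208333

Simpson's rule: (h/3)[f(x₀) + 4f(x₁) + 2f(x₂) + ... + f(xₙ)]

x_0 = 1.2500, f(x_0) = 0.948985, coefficient = 1
x_1 = 1.4583, f(x_1) = 0.993683, coefficient = 4
x_2 = 1.6667, f(x_2) = 0.995408, coefficient = 2
x_3 = 1.8750, f(x_3) = 0.954086, coefficient = 4
x_4 = 2.0833, f(x_4) = 0.871503, coefficient = 2
x_5 = 2.2917, f(x_5) = 0.751232, coefficient = 4
x_6 = 2.5000, f(x_6) = 0.598472, coefficient = 1

I ≈ (0.208333/3) × 16.077279 = 1.116478
Exact value: 1.116466
Error: 0.000012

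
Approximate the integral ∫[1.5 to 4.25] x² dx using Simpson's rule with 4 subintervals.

f(x) = x²
a = 1.5, b = 4.25, n = 4
h = (b - a)/n = 0.687500

Simpson's rule: (h/3)[f(x₀) + 4f(x₁) + 2f(x₂) + ... + f(xₙ)]

x_0 = 1.5000, f(x_0) = 2.250000, coefficient = 1
x_1 = 2.1875, f(x_1) = 4.785156, coefficient = 4
x_2 = 2.8750, f(x_2) = 8.265625, coefficient = 2
x_3 = 3.5625, f(x_3) = 12.691406, coefficient = 4
x_4 = 4.2500, f(x_4) = 18.062500, coefficient = 1

I ≈ (0.687500/3) × 106.750000 = 24.463542
Exact value: 24.463542
Error: 0.000000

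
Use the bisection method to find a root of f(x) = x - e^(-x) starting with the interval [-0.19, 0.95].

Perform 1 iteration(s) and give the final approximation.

f(x) = x - e^(-x)
Initial interval: [-0.19, 0.95]

Iteration 1:
  c_1 = (-0.190000 + 0.950000)/2 = 0.380000
  f(c_1) = f(0.380000) = -0.303861
  f(a) × f(c) ≥ 0, new interval: [0.380000, 0.950000]

After 1 iteration(s), the approximation is c_1 = 0.380000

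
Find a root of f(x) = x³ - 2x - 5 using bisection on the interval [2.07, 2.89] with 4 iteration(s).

f(x) = x³ - 2x - 5
Initial interval: [2.07, 2.89]

Iteration 1:
  c_1 = (2.070000 + 2.890000)/2 = 2.480000
  f(c_1) = f(2.480000) = 5.292992
  f(a) × f(c) < 0, new interval: [2.070000, 2.480000]
Iteration 2:
  c_2 = (2.070000 + 2.480000)/2 = 2.275000
  f(c_2) = f(2.275000) = 2.224547
  f(a) × f(c) < 0, new interval: [2.070000, 2.275000]
Iteration 3:
  c_3 = (2.070000 + 2.275000)/2 = 2.172500
  f(c_3) = f(2.172500) = 0.908670
  f(a) × f(c) < 0, new interval: [2.070000, 2.172500]
Iteration 4:
  c_4 = (2.070000 + 2.172500)/2 = 2.121250
  f(c_4) = f(2.121250) = 0.302492
  f(a) × f(c) < 0, new interval: [2.070000, 2.121250]

After 4 iteration(s), the approximation is c_4 = 2.121250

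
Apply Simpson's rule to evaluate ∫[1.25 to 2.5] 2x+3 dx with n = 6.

f(x) = 2x+3
a = 1.25, b = 2.5, n = 6
h = (b - a)/n = 0.208333

Simpson's rule: (h/3)[f(x₀) + 4f(x₁) + 2f(x₂) + ... + f(xₙ)]

x_0 = 1.2500, f(x_0) = 5.500000, coefficient = 1
x_1 = 1.4583, f(x_1) = 5.916667, coefficient = 4
x_2 = 1.6667, f(x_2) = 6.333333, coefficient = 2
x_3 = 1.8750, f(x_3) = 6.750000, coefficient = 4
x_4 = 2.0833, f(x_4) = 7.166667, coefficient = 2
x_5 = 2.2917, f(x_5) = 7.583333, coefficient = 4
x_6 = 2.5000, f(x_6) = 8.000000, coefficient = 1

I ≈ (0.208333/3) × 121.500000 = 8.437500
Exact value: 8.437500
Error: 0.000000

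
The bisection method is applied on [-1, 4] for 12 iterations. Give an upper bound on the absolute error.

Bisection error bound: |error| ≤ (b-a)/2^n
|error| ≤ (4 - (-1))/2^12 = 5/2^12
|error| ≤ 0.0012207031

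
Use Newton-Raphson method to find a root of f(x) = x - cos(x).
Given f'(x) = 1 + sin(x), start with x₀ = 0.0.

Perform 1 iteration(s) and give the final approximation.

f(x) = x - cos(x)
f'(x) = 1 + sin(x)
x₀ = 0.0

Newton-Raphson formula: x_{n+1} = x_n - f(x_n)/f'(x_n)

Iteration 1:
  f(0.000000) = -1.000000
  f'(0.000000) = 1.000000
  x_1 = 0.000000 - (-1.000000)/1.000000 = 1.000000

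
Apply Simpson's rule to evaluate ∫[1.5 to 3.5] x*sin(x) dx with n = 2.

f(x) = x*sin(x)
a = 1.5, b = 3.5, n = 2
h = (b - a)/n = 1.000000

Simpson's rule: (h/3)[f(x₀) + 4f(x₁) + 2f(x₂) + ... + f(xₙ)]

x_0 = 1.5000, f(x_0) = 1.496242, coefficient = 1
x_1 = 2.5000, f(x_1) = 1.496180, coefficient = 4
x_2 = 3.5000, f(x_2) = -1.227741, coefficient = 1

I ≈ (1.000000/3) × 6.253223 = 2.084408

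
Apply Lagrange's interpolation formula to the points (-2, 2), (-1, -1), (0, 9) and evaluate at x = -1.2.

Lagrange interpolation formula:
P(x) = Σ yᵢ × Lᵢ(x)
where Lᵢ(x) = Π_{j≠i} (x - xⱼ)/(xᵢ - xⱼ)

L_0(-1.2) = (-1.2 - (-1))/(-2 - (-1)) × (-1.2 - 0)/(-2 - 0) = 0.120000
L_1(-1.2) = (-1.2 - (-2))/(-1 - (-2)) × (-1.2 - 0)/(-1 - 0) = 0.960000
L_2(-1.2) = (-1.2 - (-2))/(0 - (-2)) × (-1.2 - (-1))/(0 - (-1)) = -0.080000

P(-1.2) = 2×L_0(-1.2) + (-1)×L_1(-1.2) + 9×L_2(-1.2)
P(-1.2) = -1.440000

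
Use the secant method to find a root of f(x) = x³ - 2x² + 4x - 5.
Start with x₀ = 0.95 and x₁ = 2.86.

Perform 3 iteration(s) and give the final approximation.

f(x) = x³ - 2x² + 4x - 5
x₀ = 0.95, x₁ = 2.86

Secant formula: x_{n+1} = x_n - f(x_n)(x_n - x_{n-1})/(f(x_n) - f(x_{n-1}))

Iteration 1:
  f(0.950000) = -2.147625
  f(2.860000) = 13.474456
  x_2 = 2.860000 - 13.474456×(2.860000 - 0.950000)/(13.474456 - (-2.147625))
       = 1.212575
Iteration 2:
  f(2.860000) = 13.474456
  f(1.212575) = -1.307482
  x_3 = 1.212575 - (-1.307482)×(1.212575 - 2.860000)/(-1.307482 - 13.474456)
       = 1.358292
Iteration 3:
  f(1.212575) = -1.307482
  f(1.358292) = -0.750757
  x_4 = 1.358292 - (-0.750757)×(1.358292 - 1.212575)/(-0.750757 - (-1.307482))
       = 1.554795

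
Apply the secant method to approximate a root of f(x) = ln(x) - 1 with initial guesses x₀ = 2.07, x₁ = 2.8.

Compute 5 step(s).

f(x) = ln(x) - 1
x₀ = 2.07, x₁ = 2.8

Secant formula: x_{n+1} = x_n - f(x_n)(x_n - x_{n-1})/(f(x_n) - f(x_{n-1}))

Iteration 1:
  f(2.070000) = -0.272451
  f(2.800000) = 0.029619
  x_2 = 2.800000 - 0.029619×(2.800000 - 2.070000)/(0.029619 - (-0.272451))
       = 2.728420
Iteration 2:
  f(2.800000) = 0.029619
  f(2.728420) = 0.003723
  x_3 = 2.728420 - 0.003723×(2.728420 - 2.800000)/(0.003723 - 0.029619)
       = 2.718130
Iteration 3:
  f(2.728420) = 0.003723
  f(2.718130) = -0.000056
  x_4 = 2.718130 - (-0.000056)×(2.718130 - 2.728420)/(-0.000056 - 0.003723)
       = 2.718282
Iteration 4:
  f(2.718130) = -0.000056
  f(2.718282) = 0.000000
  x_5 = 2.718282 - 0.000000×(2.718282 - 2.718130)/(0.000000 - (-0.000056))
       = 2.718282
Iteration 5:
  f(2.718282) = 0.000000
  f(2.718282) = 0.000000
  x_6 = 2.718282 - 0.000000×(2.718282 - 2.718282)/(0.000000 - 0.000000)
       = 2.718282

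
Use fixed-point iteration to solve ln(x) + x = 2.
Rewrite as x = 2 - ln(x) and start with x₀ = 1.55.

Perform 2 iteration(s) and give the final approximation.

Equation: ln(x) + x = 2
Fixed-point form: x = 2 - ln(x)
x₀ = 1.55

x_1 = g(1.550000) = 1.561745
x_2 = g(1.561745) = 1.554196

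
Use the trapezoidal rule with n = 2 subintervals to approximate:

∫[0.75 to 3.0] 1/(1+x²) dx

f(x) = 1/(1+x²)
a = 0.75, b = 3.0, n = 2
h = (b - a)/n = 1.125000

Trapezoidal rule: (h/2)[f(x₀) + 2f(x₁) + 2f(x₂) + ... + f(xₙ)]

x_0 = 0.7500, f(x_0) = 0.640000, coefficient = 1
x_1 = 1.8750, f(x_1) = 0.221453, coefficient = 2
x_2 = 3.0000, f(x_2) = 0.100000, coefficient = 1

I ≈ (1.125000/2) × 1.182907 = 0.665385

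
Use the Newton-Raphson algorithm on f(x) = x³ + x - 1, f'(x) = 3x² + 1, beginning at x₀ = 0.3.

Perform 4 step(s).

f(x) = x³ + x - 1
f'(x) = 3x² + 1
x₀ = 0.3

Newton-Raphson formula: x_{n+1} = x_n - f(x_n)/f'(x_n)

Iteration 1:
  f(0.300000) = -0.673000
  f'(0.300000) = 1.270000
  x_1 = 0.300000 - (-0.673000)/1.270000 = 0.829921
Iteration 2:
  f(0.829921) = 0.401546
  f'(0.829921) = 3.066308
  x_2 = 0.829921 - 0.401546/3.066308 = 0.698967
Iteration 3:
  f(0.698967) = 0.040451
  f'(0.698967) = 2.465665
  x_3 = 0.698967 - 0.040451/2.465665 = 0.682561
Iteration 4:
  f(0.682561) = 0.000560
  f'(0.682561) = 2.397670
  x_4 = 0.682561 - 0.000560/2.397670 = 0.682328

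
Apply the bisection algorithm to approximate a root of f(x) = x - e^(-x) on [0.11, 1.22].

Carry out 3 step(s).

f(x) = x - e^(-x)
Initial interval: [0.11, 1.22]

Iteration 1:
  c_1 = (0.110000 + 1.220000)/2 = 0.665000
  f(c_1) = f(0.665000) = 0.150726
  f(a) × f(c) < 0, new interval: [0.110000, 0.665000]
Iteration 2:
  c_2 = (0.110000 + 0.665000)/2 = 0.387500
  f(c_2) = f(0.387500) = -0.291252
  f(a) × f(c) ≥ 0, new interval: [0.387500, 0.665000]
Iteration 3:
  c_3 = (0.387500 + 0.665000)/2 = 0.526250
  f(c_3) = f(0.526250) = -0.064566
  f(a) × f(c) ≥ 0, new interval: [0.526250, 0.665000]

After 3 iteration(s), the approximation is c_3 = 0.526250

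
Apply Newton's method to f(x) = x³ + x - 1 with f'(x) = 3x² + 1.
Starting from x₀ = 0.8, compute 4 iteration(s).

f(x) = x³ + x - 1
f'(x) = 3x² + 1
x₀ = 0.8

Newton-Raphson formula: x_{n+1} = x_n - f(x_n)/f'(x_n)

Iteration 1:
  f(0.800000) = 0.312000
  f'(0.800000) = 2.920000
  x_1 = 0.800000 - 0.312000/2.920000 = 0.693151
Iteration 2:
  f(0.693151) = 0.026180
  f'(0.693151) = 2.441374
  x_2 = 0.693151 - 0.026180/2.441374 = 0.682427
Iteration 3:
  f(0.682427) = 0.000238
  f'(0.682427) = 2.397120
  x_3 = 0.682427 - 0.000238/2.397120 = 0.682328
Iteration 4:
  f(0.682328) = 0.000000
  f'(0.682328) = 2.396714
  x_4 = 0.682328 - 0.000000/2.396714 = 0.682328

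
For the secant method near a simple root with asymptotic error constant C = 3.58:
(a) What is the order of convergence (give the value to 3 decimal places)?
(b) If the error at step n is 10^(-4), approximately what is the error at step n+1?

(a) Secant method has superlinear convergence with order φ = (1+√5)/2 ≈ 1.618.
    This means |e_{n+1}| ≈ C|e_n|^1.618.

(b) With |e_n| = 10^(-4) and C = 3.58:
    |e_{n+1}| ≈ 3.58 × (10^(-4))^1.618 = 3.58 × 10^(-6.47)

(a) ≈ 1.618 (golden ratio); (b) |e_{n+1}| ≈ 1.207e-06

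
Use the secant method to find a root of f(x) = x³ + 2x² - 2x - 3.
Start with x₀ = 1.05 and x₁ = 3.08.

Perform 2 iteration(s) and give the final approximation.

f(x) = x³ + 2x² - 2x - 3
x₀ = 1.05, x₁ = 3.08

Secant formula: x_{n+1} = x_n - f(x_n)(x_n - x_{n-1})/(f(x_n) - f(x_{n-1}))

Iteration 1:
  f(1.050000) = -1.737375
  f(3.080000) = 39.030912
  x_2 = 3.080000 - 39.030912×(3.080000 - 1.050000)/(39.030912 - (-1.737375))
       = 1.136510
Iteration 2:
  f(3.080000) = 39.030912
  f(1.136510) = -1.221730
  x_3 = 1.136510 - (-1.221730)×(1.136510 - 3.080000)/(-1.221730 - 39.030912)
       = 1.195498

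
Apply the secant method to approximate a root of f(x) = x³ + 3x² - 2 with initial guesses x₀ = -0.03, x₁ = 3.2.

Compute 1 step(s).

f(x) = x³ + 3x² - 2
x₀ = -0.03, x₁ = 3.2

Secant formula: x_{n+1} = x_n - f(x_n)(x_n - x_{n-1})/(f(x_n) - f(x_{n-1}))

Iteration 1:
  f(-0.030000) = -1.997327
  f(3.200000) = 61.488000
  x_2 = 3.200000 - 61.488000×(3.200000 - (-0.030000))/(61.488000 - (-1.997327))
       = 0.071620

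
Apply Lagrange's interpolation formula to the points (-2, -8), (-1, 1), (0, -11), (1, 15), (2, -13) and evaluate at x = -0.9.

Lagrange interpolation formula:
P(x) = Σ yᵢ × Lᵢ(x)
where Lᵢ(x) = Π_{j≠i} (x - xⱼ)/(xᵢ - xⱼ)

L_0(-0.9) = (-0.9 - (-1))/(-2 - (-1)) × (-0.9 - 0)/(-2 - 0) × (-0.9 - 1)/(-2 - 1) × (-0.9 - 2)/(-2 - 2) = -0.020662
L_1(-0.9) = (-0.9 - (-2))/(-1 - (-2)) × (-0.9 - 0)/(-1 - 0) × (-0.9 - 1)/(-1 - 1) × (-0.9 - 2)/(-1 - 2) = 0.909150
L_2(-0.9) = (-0.9 - (-2))/(0 - (-2)) × (-0.9 - (-1))/(0 - (-1)) × (-0.9 - 1)/(0 - 1) × (-0.9 - 2)/(0 - 2) = 0.151525
L_3(-0.9) = (-0.9 - (-2))/(1 - (-2)) × (-0.9 - (-1))/(1 - (-1)) × (-0.9 - 0)/(1 - 0) × (-0.9 - 2)/(1 - 2) = -0.047850
L_4(-0.9) = (-0.9 - (-2))/(2 - (-2)) × (-0.9 - (-1))/(2 - (-1)) × (-0.9 - 0)/(2 - 0) × (-0.9 - 1)/(2 - 1) = 0.007837

P(-0.9) = (-8)×L_0(-0.9) + 1×L_1(-0.9) + (-11)×L_2(-0.9) + 15×L_3(-0.9) + (-13)×L_4(-0.9)
P(-0.9) = -1.411962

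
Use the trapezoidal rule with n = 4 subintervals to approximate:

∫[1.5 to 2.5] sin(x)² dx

f(x) = sin(x)²
a = 1.5, b = 2.5, n = 4
h = (b - a)/n = 0.250000

Trapezoidal rule: (h/2)[f(x₀) + 2f(x₁) + 2f(x₂) + ... + f(xₙ)]

x_0 = 1.5000, f(x_0) = 0.994996, coefficient = 1
x_1 = 1.7500, f(x_1) = 0.968228, coefficient = 2
x_2 = 2.0000, f(x_2) = 0.826822, coefficient = 2
x_3 = 2.2500, f(x_3) = 0.605398, coefficient = 2
x_4 = 2.5000, f(x_4) = 0.358169, coefficient = 1

I ≈ (0.250000/2) × 6.154061 = 0.769258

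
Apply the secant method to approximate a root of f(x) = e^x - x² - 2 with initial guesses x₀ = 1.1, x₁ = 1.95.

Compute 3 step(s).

f(x) = e^x - x² - 2
x₀ = 1.1, x₁ = 1.95

Secant formula: x_{n+1} = x_n - f(x_n)(x_n - x_{n-1})/(f(x_n) - f(x_{n-1}))

Iteration 1:
  f(1.100000) = -0.205834
  f(1.950000) = 1.226188
  x_2 = 1.950000 - 1.226188×(1.950000 - 1.100000)/(1.226188 - (-0.205834))
       = 1.222176
Iteration 2:
  f(1.950000) = 1.226188
  f(1.222176) = -0.099148
  x_3 = 1.222176 - (-0.099148)×(1.222176 - 1.950000)/(-0.099148 - 1.226188)
       = 1.276624
Iteration 3:
  f(1.222176) = -0.099148
  f(1.276624) = -0.045251
  x_4 = 1.276624 - (-0.045251)×(1.276624 - 1.222176)/(-0.045251 - (-0.099148))
       = 1.322337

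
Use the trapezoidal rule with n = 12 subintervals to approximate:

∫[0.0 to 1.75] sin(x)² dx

f(x) = sin(x)²
a = 0.0, b = 1.75, n = 12
h = (b - a)/n = 0.145833

Trapezoidal rule: (h/2)[f(x₀) + 2f(x₁) + 2f(x₂) + ... + f(xₙ)]

x_0 = 0.0000, f(x_0) = 0.000000, coefficient = 1
x_1 = 0.1458, f(x_1) = 0.021117, coefficient = 2
x_2 = 0.2917, f(x_2) = 0.082684, coefficient = 2
x_3 = 0.4375, f(x_3) = 0.179502, coefficient = 2
x_4 = 0.5833, f(x_4) = 0.303391, coefficient = 2
x_5 = 0.7292, f(x_5) = 0.443887, coefficient = 2
x_6 = 0.8750, f(x_6) = 0.589123, coefficient = 2
x_7 = 1.0208, f(x_7) = 0.726831, coefficient = 2
x_8 = 1.1667, f(x_8) = 0.845379, coefficient = 2
x_9 = 1.3125, f(x_9) = 0.934754, coefficient = 2
x_10 = 1.4583, f(x_10) = 0.987405, coefficient = 2
x_11 = 1.6042, f(x_11) = 0.998887, coefficient = 2
x_12 = 1.7500, f(x_12) = 0.968228, coefficient = 1

I ≈ (0.145833/2) × 13.194147 = 0.962073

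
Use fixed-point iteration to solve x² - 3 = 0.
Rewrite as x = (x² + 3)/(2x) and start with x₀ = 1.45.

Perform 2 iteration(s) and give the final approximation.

Equation: x² - 3 = 0
Fixed-point form: x = (x² + 3)/(2x)
x₀ = 1.45

x_1 = g(1.450000) = 1.759483
x_2 = g(1.759483) = 1.732265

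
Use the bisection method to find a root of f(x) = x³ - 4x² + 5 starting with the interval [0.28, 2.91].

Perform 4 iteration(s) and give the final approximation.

f(x) = x³ - 4x² + 5
Initial interval: [0.28, 2.91]

Iteration 1:
  c_1 = (0.280000 + 2.910000)/2 = 1.595000
  f(c_1) = f(1.595000) = -1.118380
  f(a) × f(c) < 0, new interval: [0.280000, 1.595000]
Iteration 2:
  c_2 = (0.280000 + 1.595000)/2 = 0.937500
  f(c_2) = f(0.937500) = 2.308350
  f(a) × f(c) ≥ 0, new interval: [0.937500, 1.595000]
Iteration 3:
  c_3 = (0.937500 + 1.595000)/2 = 1.266250
  f(c_3) = f(1.266250) = 0.616735
  f(a) × f(c) ≥ 0, new interval: [1.266250, 1.595000]
Iteration 4:
  c_4 = (1.266250 + 1.595000)/2 = 1.430625
  f(c_4) = f(1.430625) = -0.258709
  f(a) × f(c) < 0, new interval: [1.266250, 1.430625]

After 4 iteration(s), the approximation is c_4 = 1.430625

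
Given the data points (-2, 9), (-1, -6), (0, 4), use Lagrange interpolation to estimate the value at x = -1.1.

Lagrange interpolation formula:
P(x) = Σ yᵢ × Lᵢ(x)
where Lᵢ(x) = Π_{j≠i} (x - xⱼ)/(xᵢ - xⱼ)

L_0(-1.1) = (-1.1 - (-1))/(-2 - (-1)) × (-1.1 - 0)/(-2 - 0) = 0.055000
L_1(-1.1) = (-1.1 - (-2))/(-1 - (-2)) × (-1.1 - 0)/(-1 - 0) = 0.990000
L_2(-1.1) = (-1.1 - (-2))/(0 - (-2)) × (-1.1 - (-1))/(0 - (-1)) = -0.045000

P(-1.1) = 9×L_0(-1.1) + (-6)×L_1(-1.1) + 4×L_2(-1.1)
P(-1.1) = -5.625000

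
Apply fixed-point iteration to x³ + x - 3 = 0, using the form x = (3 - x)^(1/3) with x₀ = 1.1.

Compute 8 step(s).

Equation: x³ + x - 3 = 0
Fixed-point form: x = (3 - x)^(1/3)
x₀ = 1.1

x_1 = g(1.100000) = 1.238562
x_2 = g(1.238562) = 1.207691
x_3 = g(1.207691) = 1.214705
x_4 = g(1.214705) = 1.213119
x_5 = g(1.213119) = 1.213478
x_6 = g(1.213478) = 1.213397
x_7 = g(1.213397) = 1.213415
x_8 = g(1.213415) = 1.213411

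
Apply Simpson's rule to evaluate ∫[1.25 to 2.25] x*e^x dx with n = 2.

f(x) = x*e^x
a = 1.25, b = 2.25, n = 2
h = (b - a)/n = 0.500000

Simpson's rule: (h/3)[f(x₀) + 4f(x₁) + 2f(x₂) + ... + f(xₙ)]

x_0 = 1.2500, f(x_0) = 4.362929, coefficient = 1
x_1 = 1.7500, f(x_1) = 10.070555, coefficient = 4
x_2 = 2.2500, f(x_2) = 21.347406, coefficient = 1

I ≈ (0.500000/3) × 65.992553 = 10.998759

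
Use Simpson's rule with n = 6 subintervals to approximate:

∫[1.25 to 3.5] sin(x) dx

f(x) = sin(x)
a = 1.25, b = 3.5, n = 6
h = (b - a)/n = 0.375000

Simpson's rule: (h/3)[f(x₀) + 4f(x₁) + 2f(x₂) + ... + f(xₙ)]

x_0 = 1.2500, f(x_0) = 0.948985, coefficient = 1
x_1 = 1.6250, f(x_1) = 0.998531, coefficient = 4
x_2 = 2.0000, f(x_2) = 0.909297, coefficient = 2
x_3 = 2.3750, f(x_3) = 0.693685, coefficient = 4
x_4 = 2.7500, f(x_4) = 0.381661, coefficient = 2
x_5 = 3.1250, f(x_5) = 0.016592, coefficient = 4
x_6 = 3.5000, f(x_6) = -0.350783, coefficient = 1

I ≈ (0.375000/3) × 10.015351 = 1.251919
Exact value: 1.251779
Error: 0.000140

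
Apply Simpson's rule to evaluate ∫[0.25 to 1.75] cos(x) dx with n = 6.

f(x) = cos(x)
a = 0.25, b = 1.75, n = 6
h = (b - a)/n = 0.250000

Simpson's rule: (h/3)[f(x₀) + 4f(x₁) + 2f(x₂) + ... + f(xₙ)]

x_0 = 0.2500, f(x_0) = 0.968912, coefficient = 1
x_1 = 0.5000, f(x_1) = 0.877583, coefficient = 4
x_2 = 0.7500, f(x_2) = 0.731689, coefficient = 2
x_3 = 1.0000, f(x_3) = 0.540302, coefficient = 4
x_4 = 1.2500, f(x_4) = 0.315322, coefficient = 2
x_5 = 1.5000, f(x_5) = 0.070737, coefficient = 4
x_6 = 1.7500, f(x_6) = -0.178246, coefficient = 1

I ≈ (0.250000/3) × 8.839177 = 0.736598
Exact value: 0.736582
Error: 0.000016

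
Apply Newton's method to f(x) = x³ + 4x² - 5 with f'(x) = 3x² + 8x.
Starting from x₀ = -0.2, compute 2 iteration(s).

f(x) = x³ + 4x² - 5
f'(x) = 3x² + 8x
x₀ = -0.2

Newton-Raphson formula: x_{n+1} = x_n - f(x_n)/f'(x_n)

Iteration 1:
  f(-0.200000) = -4.848000
  f'(-0.200000) = -1.480000
  x_1 = -0.200000 - (-4.848000)/(-1.480000) = -3.475676
Iteration 2:
  f(-3.475676) = 1.334006
  f'(-3.475676) = 8.435559
  x_2 = -3.475676 - 1.334006/8.435559 = -3.633817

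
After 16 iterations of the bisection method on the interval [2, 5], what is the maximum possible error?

Bisection error bound: |error| ≤ (b-a)/2^n
|error| ≤ (5 - 2)/2^16 = 3/2^16
|error| ≤ 0.0000457764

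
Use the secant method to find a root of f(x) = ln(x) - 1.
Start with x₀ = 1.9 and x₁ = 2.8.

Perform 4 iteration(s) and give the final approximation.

f(x) = ln(x) - 1
x₀ = 1.9, x₁ = 2.8

Secant formula: x_{n+1} = x_n - f(x_n)(x_n - x_{n-1})/(f(x_n) - f(x_{n-1}))

Iteration 1:
  f(1.900000) = -0.358146
  f(2.800000) = 0.029619
  x_2 = 2.800000 - 0.029619×(2.800000 - 1.900000)/(0.029619 - (-0.358146))
       = 2.731254
Iteration 2:
  f(2.800000) = 0.029619
  f(2.731254) = 0.004761
  x_3 = 2.731254 - 0.004761×(2.731254 - 2.800000)/(0.004761 - 0.029619)
       = 2.718088
Iteration 3:
  f(2.731254) = 0.004761
  f(2.718088) = -0.000071
  x_4 = 2.718088 - (-0.000071)×(2.718088 - 2.731254)/(-0.000071 - 0.004761)
       = 2.718282
Iteration 4:
  f(2.718088) = -0.000071
  f(2.718282) = 0.000000
  x_5 = 2.718282 - 0.000000×(2.718282 - 2.718088)/(0.000000 - (-0.000071))
       = 2.718282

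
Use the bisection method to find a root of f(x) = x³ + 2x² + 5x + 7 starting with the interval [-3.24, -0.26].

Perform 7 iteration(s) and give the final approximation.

f(x) = x³ + 2x² + 5x + 7
Initial interval: [-3.24, -0.26]

Iteration 1:
  c_1 = (-3.240000 + (-0.260000))/2 = -1.750000
  f(c_1) = f(-1.750000) = -0.984375
  f(a) × f(c) ≥ 0, new interval: [-1.750000, -0.260000]
Iteration 2:
  c_2 = (-1.750000 + (-0.260000))/2 = -1.005000
  f(c_2) = f(-1.005000) = 2.979975
  f(a) × f(c) < 0, new interval: [-1.750000, -1.005000]
Iteration 3:
  c_3 = (-1.750000 + (-1.005000))/2 = -1.377500
  f(c_3) = f(-1.377500) = 1.293698
  f(a) × f(c) < 0, new interval: [-1.750000, -1.377500]
Iteration 4:
  c_4 = (-1.750000 + (-1.377500))/2 = -1.563750
  f(c_4) = f(-1.563750) = 0.248018
  f(a) × f(c) < 0, new interval: [-1.750000, -1.563750]
Iteration 5:
  c_5 = (-1.750000 + (-1.563750))/2 = -1.656875
  f(c_5) = f(-1.656875) = -0.342416
  f(a) × f(c) ≥ 0, new interval: [-1.656875, -1.563750]
Iteration 6:
  c_6 = (-1.656875 + (-1.563750))/2 = -1.610313
  f(c_6) = f(-1.610313) = -0.041061
  f(a) × f(c) ≥ 0, new interval: [-1.610313, -1.563750]
Iteration 7:
  c_7 = (-1.610313 + (-1.563750))/2 = -1.587031
  f(c_7) = f(-1.587031) = 0.104975
  f(a) × f(c) < 0, new interval: [-1.610313, -1.587031]

After 7 iteration(s), the approximation is c_7 = -1.587031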